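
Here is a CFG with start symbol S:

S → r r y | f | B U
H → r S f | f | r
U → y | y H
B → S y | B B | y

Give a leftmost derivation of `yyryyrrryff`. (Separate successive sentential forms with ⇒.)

S ⇒ BU   [S → B U]
BU ⇒ yU   [B → y]
yU ⇒ yyH   [U → y H]
yyH ⇒ yyrSf   [H → r S f]
yyrSf ⇒ yyrBUf   [S → B U]
yyrBUf ⇒ yyryUf   [B → y]
yyryUf ⇒ yyryyHf   [U → y H]
yyryyHf ⇒ yyryyrSff   [H → r S f]
yyryyrSff ⇒ yyryyrrryff   [S → r r y]

S⇒BU⇒yU⇒yyH⇒yyrSf⇒yyrBUf⇒yyryUf⇒yyryyHf⇒yyryyrSff⇒yyryyrrryff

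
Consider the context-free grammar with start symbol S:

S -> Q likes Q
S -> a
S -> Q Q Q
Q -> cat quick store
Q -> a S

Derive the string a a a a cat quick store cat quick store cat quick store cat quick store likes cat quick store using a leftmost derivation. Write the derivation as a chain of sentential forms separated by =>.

S => Q likes Q => a S likes Q => a Q Q Q likes Q => a a S Q Q likes Q => a a Q Q Q Q Q likes Q => a a a S Q Q Q Q likes Q => a a a a Q Q Q Q likes Q => a a a a cat quick store Q Q Q likes Q => a a a a cat quick store cat quick store Q Q likes Q => a a a a cat quick store cat quick store cat quick store Q likes Q => a a a a cat quick store cat quick store cat quick store cat quick store likes Q => a a a a cat quick store cat quick store cat quick store cat quick store likes cat quick store

S => Q likes Q   [S -> Q likes Q]
Q likes Q => a S likes Q   [Q -> a S]
a S likes Q => a Q Q Q likes Q   [S -> Q Q Q]
a Q Q Q likes Q => a a S Q Q likes Q   [Q -> a S]
a a S Q Q likes Q => a a Q Q Q Q Q likes Q   [S -> Q Q Q]
a a Q Q Q Q Q likes Q => a a a S Q Q Q Q likes Q   [Q -> a S]
a a a S Q Q Q Q likes Q => a a a a Q Q Q Q likes Q   [S -> a]
a a a a Q Q Q Q likes Q => a a a a cat quick store Q Q Q likes Q   [Q -> cat quick store]
a a a a cat quick store Q Q Q likes Q => a a a a cat quick store cat quick store Q Q likes Q   [Q -> cat quick store]
a a a a cat quick store cat quick store Q Q likes Q => a a a a cat quick store cat quick store cat quick store Q likes Q   [Q -> cat quick store]
a a a a cat quick store cat quick store cat quick store Q likes Q => a a a a cat quick store cat quick store cat quick store cat quick store likes Q   [Q -> cat quick store]
a a a a cat quick store cat quick store cat quick store cat quick store likes Q => a a a a cat quick store cat quick store cat quick store cat quick store likes cat quick store   [Q -> cat quick store]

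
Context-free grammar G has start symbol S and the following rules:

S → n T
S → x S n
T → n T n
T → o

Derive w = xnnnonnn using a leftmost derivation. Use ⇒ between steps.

S ⇒ xSn   [S → x S n]
xSn ⇒ xnTn   [S → n T]
xnTn ⇒ xnnTnn   [T → n T n]
xnnTnn ⇒ xnnnTnnn   [T → n T n]
xnnnTnnn ⇒ xnnnonnn   [T → o]

S ⇒ xSn ⇒ xnTn ⇒ xnnTnn ⇒ xnnnTnnn ⇒ xnnnonnn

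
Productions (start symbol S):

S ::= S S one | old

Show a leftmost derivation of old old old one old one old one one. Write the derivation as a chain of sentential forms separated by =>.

S => S S one   [S ::= S S one]
S S one => old S one   [S ::= old]
old S one => old S S one one   [S ::= S S one]
old S S one one => old S S one S one one   [S ::= S S one]
old S S one S one one => old S S one S one S one one   [S ::= S S one]
old S S one S one S one one => old old S one S one S one one   [S ::= old]
old old S one S one S one one => old old old one S one S one one   [S ::= old]
old old old one S one S one one => old old old one old one S one one   [S ::= old]
old old old one old one S one one => old old old one old one old one one   [S ::= old]

S => S S one => old S one => old S S one one => old S S one S one one => old S S one S one S one one => old old S one S one S one one => old old old one S one S one one => old old old one old one S one one => old old old one old one old one one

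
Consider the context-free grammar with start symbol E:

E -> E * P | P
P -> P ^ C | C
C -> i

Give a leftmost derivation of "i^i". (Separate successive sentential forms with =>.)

E => P   [E -> P]
P => P^C   [P -> P ^ C]
P^C => C^C   [P -> C]
C^C => i^C   [C -> i]
i^C => i^i   [C -> i]

E => P => P^C => C^C => i^C => i^i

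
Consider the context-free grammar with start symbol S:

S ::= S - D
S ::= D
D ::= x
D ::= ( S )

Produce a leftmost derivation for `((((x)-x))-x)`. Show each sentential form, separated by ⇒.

S ⇒ D ⇒ (S) ⇒ (S-D) ⇒ (D-D) ⇒ ((S)-D) ⇒ ((D)-D) ⇒ (((S))-D) ⇒ (((S-D))-D) ⇒ (((D-D))-D) ⇒ ((((S)-D))-D) ⇒ ((((D)-D))-D) ⇒ ((((x)-D))-D) ⇒ ((((x)-x))-D) ⇒ ((((x)-x))-x)

S ⇒ D   [S ::= D]
D ⇒ (S)   [D ::= ( S )]
(S) ⇒ (S-D)   [S ::= S - D]
(S-D) ⇒ (D-D)   [S ::= D]
(D-D) ⇒ ((S)-D)   [D ::= ( S )]
((S)-D) ⇒ ((D)-D)   [S ::= D]
((D)-D) ⇒ (((S))-D)   [D ::= ( S )]
(((S))-D) ⇒ (((S-D))-D)   [S ::= S - D]
(((S-D))-D) ⇒ (((D-D))-D)   [S ::= D]
(((D-D))-D) ⇒ ((((S)-D))-D)   [D ::= ( S )]
((((S)-D))-D) ⇒ ((((D)-D))-D)   [S ::= D]
((((D)-D))-D) ⇒ ((((x)-D))-D)   [D ::= x]
((((x)-D))-D) ⇒ ((((x)-x))-D)   [D ::= x]
((((x)-x))-D) ⇒ ((((x)-x))-x)   [D ::= x]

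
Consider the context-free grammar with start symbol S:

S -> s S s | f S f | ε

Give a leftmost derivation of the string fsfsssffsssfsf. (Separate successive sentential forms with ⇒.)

S ⇒ fSf ⇒ fsSsf ⇒ fsfSfsf ⇒ fsfsSsfsf ⇒ fsfssSssfsf ⇒ fsfsssSsssfsf ⇒ fsfsssfSfsssfsf ⇒ fsfsssffsssfsf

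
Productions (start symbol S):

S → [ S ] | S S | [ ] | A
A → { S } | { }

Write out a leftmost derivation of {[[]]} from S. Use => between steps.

S => A   [S → A]
A => {S}   [A → { S }]
{S} => {[S]}   [S → [ S ]]
{[S]} => {[[]]}   [S → [ ]]

S => A => {S} => {[S]} => {[[]]}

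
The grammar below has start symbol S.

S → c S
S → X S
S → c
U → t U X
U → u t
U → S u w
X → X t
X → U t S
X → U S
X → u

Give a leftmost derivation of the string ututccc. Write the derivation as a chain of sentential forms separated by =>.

S => XS   [S → X S]
XS => USS   [X → U S]
USS => utSS   [U → u t]
utSS => utXSS   [S → X S]
utXSS => utUSSS   [X → U S]
utUSSS => ututSSS   [U → u t]
ututSSS => ututcSS   [S → c]
ututcSS => ututccS   [S → c]
ututccS => ututccc   [S → c]

S => XS => USS => utSS => utXSS => utUSSS => ututSSS => ututcSS => ututccS => ututccc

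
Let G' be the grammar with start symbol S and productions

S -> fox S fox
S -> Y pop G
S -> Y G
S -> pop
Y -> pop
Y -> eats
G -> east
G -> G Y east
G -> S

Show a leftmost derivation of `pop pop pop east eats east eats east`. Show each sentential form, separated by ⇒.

S ⇒ Y pop G   [S -> Y pop G]
Y pop G ⇒ pop pop G   [Y -> pop]
pop pop G ⇒ pop pop S   [G -> S]
pop pop S ⇒ pop pop Y G   [S -> Y G]
pop pop Y G ⇒ pop pop pop G   [Y -> pop]
pop pop pop G ⇒ pop pop pop G Y east   [G -> G Y east]
pop pop pop G Y east ⇒ pop pop pop G Y east Y east   [G -> G Y east]
pop pop pop G Y east Y east ⇒ pop pop pop east Y east Y east   [G -> east]
pop pop pop east Y east Y east ⇒ pop pop pop east eats east Y east   [Y -> eats]
pop pop pop east eats east Y east ⇒ pop pop pop east eats east eats east   [Y -> eats]

S ⇒ Y pop G ⇒ pop pop G ⇒ pop pop S ⇒ pop pop Y G ⇒ pop pop pop G ⇒ pop pop pop G Y east ⇒ pop pop pop G Y east Y east ⇒ pop pop pop east Y east Y east ⇒ pop pop pop east eats east Y east ⇒ pop pop pop east eats east eats east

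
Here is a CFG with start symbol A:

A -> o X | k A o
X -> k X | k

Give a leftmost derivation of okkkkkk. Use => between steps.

A => oX   [A -> o X]
oX => okX   [X -> k X]
okX => okkX   [X -> k X]
okkX => okkkX   [X -> k X]
okkkX => okkkkX   [X -> k X]
okkkkX => okkkkkX   [X -> k X]
okkkkkX => okkkkkk   [X -> k]

A => oX => okX => okkX => okkkX => okkkkX => okkkkkX => okkkkkk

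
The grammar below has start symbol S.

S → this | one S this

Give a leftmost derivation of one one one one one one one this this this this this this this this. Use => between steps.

S => one S this => one one S this this => one one one S this this this => one one one one S this this this this => one one one one one S this this this this this => one one one one one one S this this this this this this => one one one one one one one S this this this this this this this => one one one one one one one this this this this this this this this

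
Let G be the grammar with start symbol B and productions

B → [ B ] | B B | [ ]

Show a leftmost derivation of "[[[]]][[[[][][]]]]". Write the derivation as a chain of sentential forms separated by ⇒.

B ⇒ BB ⇒ [B]B ⇒ [[B]]B ⇒ [[[]]]B ⇒ [[[]]][B] ⇒ [[[]]][[B]] ⇒ [[[]]][[[B]]] ⇒ [[[]]][[[BB]]] ⇒ [[[]]][[[BBB]]] ⇒ [[[]]][[[[]BB]]] ⇒ [[[]]][[[[][]B]]] ⇒ [[[]]][[[[][][]]]]

B ⇒ BB   [B → B B]
BB ⇒ [B]B   [B → [ B ]]
[B]B ⇒ [[B]]B   [B → [ B ]]
[[B]]B ⇒ [[[]]]B   [B → [ ]]
[[[]]]B ⇒ [[[]]][B]   [B → [ B ]]
[[[]]][B] ⇒ [[[]]][[B]]   [B → [ B ]]
[[[]]][[B]] ⇒ [[[]]][[[B]]]   [B → [ B ]]
[[[]]][[[B]]] ⇒ [[[]]][[[BB]]]   [B → B B]
[[[]]][[[BB]]] ⇒ [[[]]][[[BBB]]]   [B → B B]
[[[]]][[[BBB]]] ⇒ [[[]]][[[[]BB]]]   [B → [ ]]
[[[]]][[[[]BB]]] ⇒ [[[]]][[[[][]B]]]   [B → [ ]]
[[[]]][[[[][]B]]] ⇒ [[[]]][[[[][][]]]]   [B → [ ]]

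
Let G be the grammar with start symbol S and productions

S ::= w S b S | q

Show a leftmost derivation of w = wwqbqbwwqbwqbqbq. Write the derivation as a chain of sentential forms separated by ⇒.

S ⇒ wSbS ⇒ wwSbSbS ⇒ wwqbSbS ⇒ wwqbqbS ⇒ wwqbqbwSbS ⇒ wwqbqbwwSbSbS ⇒ wwqbqbwwqbSbS ⇒ wwqbqbwwqbwSbSbS ⇒ wwqbqbwwqbwqbSbS ⇒ wwqbqbwwqbwqbqbS ⇒ wwqbqbwwqbwqbqbq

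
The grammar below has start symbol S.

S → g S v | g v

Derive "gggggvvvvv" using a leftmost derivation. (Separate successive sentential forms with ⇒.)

S⇒gSv⇒ggSvv⇒gggSvvv⇒ggggSvvvv⇒gggggvvvvv

S ⇒ gSv   [S → g S v]
gSv ⇒ ggSvv   [S → g S v]
ggSvv ⇒ gggSvvv   [S → g S v]
gggSvvv ⇒ ggggSvvvv   [S → g S v]
ggggSvvvv ⇒ gggggvvvvv   [S → g v]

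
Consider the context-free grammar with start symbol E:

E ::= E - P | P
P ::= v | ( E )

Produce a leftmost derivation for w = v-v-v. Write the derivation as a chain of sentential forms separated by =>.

E => E-P   [E ::= E - P]
E-P => E-P-P   [E ::= E - P]
E-P-P => P-P-P   [E ::= P]
P-P-P => v-P-P   [P ::= v]
v-P-P => v-v-P   [P ::= v]
v-v-P => v-v-v   [P ::= v]

E=>E-P=>E-P-P=>P-P-P=>v-P-P=>v-v-P=>v-v-v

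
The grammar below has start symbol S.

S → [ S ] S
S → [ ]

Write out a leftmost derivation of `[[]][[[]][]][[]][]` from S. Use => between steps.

S => [S]S => [[]]S => [[]][S]S => [[]][[S]S]S => [[]][[[]]S]S => [[]][[[]][]]S => [[]][[[]][]][S]S => [[]][[[]][]][[]]S => [[]][[[]][]][[]][]

S => [S]S   [S → [ S ] S]
[S]S => [[]]S   [S → [ ]]
[[]]S => [[]][S]S   [S → [ S ] S]
[[]][S]S => [[]][[S]S]S   [S → [ S ] S]
[[]][[S]S]S => [[]][[[]]S]S   [S → [ ]]
[[]][[[]]S]S => [[]][[[]][]]S   [S → [ ]]
[[]][[[]][]]S => [[]][[[]][]][S]S   [S → [ S ] S]
[[]][[[]][]][S]S => [[]][[[]][]][[]]S   [S → [ ]]
[[]][[[]][]][[]]S => [[]][[[]][]][[]][]   [S → [ ]]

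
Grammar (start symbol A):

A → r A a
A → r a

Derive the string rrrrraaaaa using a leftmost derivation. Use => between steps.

A => rAa => rrAaa => rrrAaaa => rrrrAaaaa => rrrrraaaaa

A => rAa   [A → r A a]
rAa => rrAaa   [A → r A a]
rrAaa => rrrAaaa   [A → r A a]
rrrAaaa => rrrrAaaaa   [A → r A a]
rrrrAaaaa => rrrrraaaaa   [A → r a]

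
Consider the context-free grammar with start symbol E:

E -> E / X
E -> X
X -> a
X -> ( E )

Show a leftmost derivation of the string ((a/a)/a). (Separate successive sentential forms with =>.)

E => X => (E) => (E/X) => (X/X) => ((E)/X) => ((E/X)/X) => ((X/X)/X) => ((a/X)/X) => ((a/a)/X) => ((a/a)/a)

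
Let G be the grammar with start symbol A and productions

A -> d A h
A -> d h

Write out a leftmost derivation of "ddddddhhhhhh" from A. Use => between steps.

A => dAh => ddAhh => dddAhhh => ddddAhhhh => dddddAhhhhh => ddddddhhhhhh

A => dAh   [A -> d A h]
dAh => ddAhh   [A -> d A h]
ddAhh => dddAhhh   [A -> d A h]
dddAhhh => ddddAhhhh   [A -> d A h]
ddddAhhhh => dddddAhhhhh   [A -> d A h]
dddddAhhhhh => ddddddhhhhhh   [A -> d h]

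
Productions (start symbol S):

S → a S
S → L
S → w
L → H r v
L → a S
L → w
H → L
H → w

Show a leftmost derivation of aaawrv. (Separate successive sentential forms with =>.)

S => aS => aaS => aaL => aaHrv => aaLrv => aaaSrv => aaawrv

S => aS   [S → a S]
aS => aaS   [S → a S]
aaS => aaL   [S → L]
aaL => aaHrv   [L → H r v]
aaHrv => aaLrv   [H → L]
aaLrv => aaaSrv   [L → a S]
aaaSrv => aaawrv   [S → w]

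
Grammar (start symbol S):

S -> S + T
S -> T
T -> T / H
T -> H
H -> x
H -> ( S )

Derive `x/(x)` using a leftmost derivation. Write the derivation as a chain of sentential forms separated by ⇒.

S ⇒ T   [S -> T]
T ⇒ T/H   [T -> T / H]
T/H ⇒ H/H   [T -> H]
H/H ⇒ x/H   [H -> x]
x/H ⇒ x/(S)   [H -> ( S )]
x/(S) ⇒ x/(T)   [S -> T]
x/(T) ⇒ x/(H)   [T -> H]
x/(H) ⇒ x/(x)   [H -> x]

S ⇒ T ⇒ T/H ⇒ H/H ⇒ x/H ⇒ x/(S) ⇒ x/(T) ⇒ x/(H) ⇒ x/(x)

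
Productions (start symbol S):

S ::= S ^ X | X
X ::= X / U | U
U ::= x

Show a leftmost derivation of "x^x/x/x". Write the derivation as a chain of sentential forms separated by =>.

S=>S^X=>X^X=>U^X=>x^X=>x^X/U=>x^X/U/U=>x^U/U/U=>x^x/U/U=>x^x/x/U=>x^x/x/x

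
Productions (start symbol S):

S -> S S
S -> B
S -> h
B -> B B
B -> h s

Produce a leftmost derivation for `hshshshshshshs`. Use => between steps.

S => B => BB => BBB => BBBB => BBBBB => BBBBBB => BBBBBBB => hsBBBBBB => hshsBBBBB => hshshsBBBB => hshshshsBBB => hshshshshsBB => hshshshshshsB => hshshshshshshs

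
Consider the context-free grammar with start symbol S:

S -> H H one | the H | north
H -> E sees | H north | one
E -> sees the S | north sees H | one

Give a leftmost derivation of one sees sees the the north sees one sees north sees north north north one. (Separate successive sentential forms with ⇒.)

S ⇒ H H one ⇒ E sees H one ⇒ one sees H one ⇒ one sees H north one ⇒ one sees H north north one ⇒ one sees H north north north one ⇒ one sees E sees north north north one ⇒ one sees sees the S sees north north north one ⇒ one sees sees the the H sees north north north one ⇒ one sees sees the the H north sees north north north one ⇒ one sees sees the the E sees north sees north north north one ⇒ one sees sees the the north sees H sees north sees north north north one ⇒ one sees sees the the north sees one sees north sees north north north one

S ⇒ H H one   [S -> H H one]
H H one ⇒ E sees H one   [H -> E sees]
E sees H one ⇒ one sees H one   [E -> one]
one sees H one ⇒ one sees H north one   [H -> H north]
one sees H north one ⇒ one sees H north north one   [H -> H north]
one sees H north north one ⇒ one sees H north north north one   [H -> H north]
one sees H north north north one ⇒ one sees E sees north north north one   [H -> E sees]
one sees E sees north north north one ⇒ one sees sees the S sees north north north one   [E -> sees the S]
one sees sees the S sees north north north one ⇒ one sees sees the the H sees north north north one   [S -> the H]
one sees sees the the H sees north north north one ⇒ one sees sees the the H north sees north north north one   [H -> H north]
one sees sees the the H north sees north north north one ⇒ one sees sees the the E sees north sees north north north one   [H -> E sees]
one sees sees the the E sees north sees north north north one ⇒ one sees sees the the north sees H sees north sees north north north one   [E -> north sees H]
one sees sees the the north sees H sees north sees north north north one ⇒ one sees sees the the north sees one sees north sees north north north one   [H -> one]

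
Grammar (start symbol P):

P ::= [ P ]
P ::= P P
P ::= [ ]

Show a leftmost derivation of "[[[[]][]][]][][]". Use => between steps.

P => PP => PPP => [P]PP => [PP]PP => [[P]P]PP => [[PP]P]PP => [[[P]P]P]PP => [[[[]]P]P]PP => [[[[]][]]P]PP => [[[[]][]][]]PP => [[[[]][]][]][]P => [[[[]][]][]][][]

P => PP   [P ::= P P]
PP => PPP   [P ::= P P]
PPP => [P]PP   [P ::= [ P ]]
[P]PP => [PP]PP   [P ::= P P]
[PP]PP => [[P]P]PP   [P ::= [ P ]]
[[P]P]PP => [[PP]P]PP   [P ::= P P]
[[PP]P]PP => [[[P]P]P]PP   [P ::= [ P ]]
[[[P]P]P]PP => [[[[]]P]P]PP   [P ::= [ ]]
[[[[]]P]P]PP => [[[[]][]]P]PP   [P ::= [ ]]
[[[[]][]]P]PP => [[[[]][]][]]PP   [P ::= [ ]]
[[[[]][]][]]PP => [[[[]][]][]][]P   [P ::= [ ]]
[[[[]][]][]][]P => [[[[]][]][]][][]   [P ::= [ ]]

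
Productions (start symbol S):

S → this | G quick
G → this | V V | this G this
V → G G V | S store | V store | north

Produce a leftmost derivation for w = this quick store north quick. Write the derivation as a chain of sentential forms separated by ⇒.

S ⇒ G quick ⇒ V V quick ⇒ S store V quick ⇒ G quick store V quick ⇒ this quick store V quick ⇒ this quick store north quick

S ⇒ G quick   [S → G quick]
G quick ⇒ V V quick   [G → V V]
V V quick ⇒ S store V quick   [V → S store]
S store V quick ⇒ G quick store V quick   [S → G quick]
G quick store V quick ⇒ this quick store V quick   [G → this]
this quick store V quick ⇒ this quick store north quick   [V → north]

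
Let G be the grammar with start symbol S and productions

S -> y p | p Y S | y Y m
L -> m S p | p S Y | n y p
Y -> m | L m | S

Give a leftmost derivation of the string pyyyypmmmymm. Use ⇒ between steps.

S⇒pYS⇒pSS⇒pyYmS⇒pySmS⇒pyyYmmS⇒pyySmmS⇒pyyyYmmmS⇒pyyySmmmS⇒pyyyypmmmS⇒pyyyypmmmyYm⇒pyyyypmmmymm

S ⇒ pYS   [S -> p Y S]
pYS ⇒ pSS   [Y -> S]
pSS ⇒ pyYmS   [S -> y Y m]
pyYmS ⇒ pySmS   [Y -> S]
pySmS ⇒ pyyYmmS   [S -> y Y m]
pyyYmmS ⇒ pyySmmS   [Y -> S]
pyySmmS ⇒ pyyyYmmmS   [S -> y Y m]
pyyyYmmmS ⇒ pyyySmmmS   [Y -> S]
pyyySmmmS ⇒ pyyyypmmmS   [S -> y p]
pyyyypmmmS ⇒ pyyyypmmmyYm   [S -> y Y m]
pyyyypmmmyYm ⇒ pyyyypmmmymm   [Y -> m]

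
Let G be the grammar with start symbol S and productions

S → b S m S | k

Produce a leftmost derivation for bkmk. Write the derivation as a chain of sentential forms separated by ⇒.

S⇒bSmS⇒bkmS⇒bkmk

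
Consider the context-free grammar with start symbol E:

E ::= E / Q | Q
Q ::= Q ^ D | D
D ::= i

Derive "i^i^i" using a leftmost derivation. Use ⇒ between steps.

E ⇒ Q   [E ::= Q]
Q ⇒ Q^D   [Q ::= Q ^ D]
Q^D ⇒ Q^D^D   [Q ::= Q ^ D]
Q^D^D ⇒ D^D^D   [Q ::= D]
D^D^D ⇒ i^D^D   [D ::= i]
i^D^D ⇒ i^i^D   [D ::= i]
i^i^D ⇒ i^i^i   [D ::= i]

E ⇒ Q ⇒ Q^D ⇒ Q^D^D ⇒ D^D^D ⇒ i^D^D ⇒ i^i^D ⇒ i^i^i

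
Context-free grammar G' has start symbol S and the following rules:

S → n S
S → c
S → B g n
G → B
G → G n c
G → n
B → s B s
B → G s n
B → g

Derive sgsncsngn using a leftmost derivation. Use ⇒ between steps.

S⇒Bgn⇒Gsngn⇒Gncsngn⇒Bncsngn⇒sBsncsngn⇒sgsncsngn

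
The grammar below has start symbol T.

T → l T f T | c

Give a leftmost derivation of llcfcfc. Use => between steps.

T => lTfT => llTfTfT => llcfTfT => llcfcfT => llcfcfc

T => lTfT   [T → l T f T]
lTfT => llTfTfT   [T → l T f T]
llTfTfT => llcfTfT   [T → c]
llcfTfT => llcfcfT   [T → c]
llcfcfT => llcfcfc   [T → c]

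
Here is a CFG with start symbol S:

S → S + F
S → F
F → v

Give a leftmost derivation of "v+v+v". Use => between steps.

S => S+F   [S → S + F]
S+F => S+F+F   [S → S + F]
S+F+F => F+F+F   [S → F]
F+F+F => v+F+F   [F → v]
v+F+F => v+v+F   [F → v]
v+v+F => v+v+v   [F → v]

S => S+F => S+F+F => F+F+F => v+F+F => v+v+F => v+v+v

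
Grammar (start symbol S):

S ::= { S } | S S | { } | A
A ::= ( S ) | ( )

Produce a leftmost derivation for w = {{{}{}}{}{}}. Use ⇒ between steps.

S⇒{S}⇒{SS}⇒{SSS}⇒{{S}SS}⇒{{SS}SS}⇒{{{}S}SS}⇒{{{}{}}SS}⇒{{{}{}}{}S}⇒{{{}{}}{}{}}

S ⇒ {S}   [S ::= { S }]
{S} ⇒ {SS}   [S ::= S S]
{SS} ⇒ {SSS}   [S ::= S S]
{SSS} ⇒ {{S}SS}   [S ::= { S }]
{{S}SS} ⇒ {{SS}SS}   [S ::= S S]
{{SS}SS} ⇒ {{{}S}SS}   [S ::= { }]
{{{}S}SS} ⇒ {{{}{}}SS}   [S ::= { }]
{{{}{}}SS} ⇒ {{{}{}}{}S}   [S ::= { }]
{{{}{}}{}S} ⇒ {{{}{}}{}{}}   [S ::= { }]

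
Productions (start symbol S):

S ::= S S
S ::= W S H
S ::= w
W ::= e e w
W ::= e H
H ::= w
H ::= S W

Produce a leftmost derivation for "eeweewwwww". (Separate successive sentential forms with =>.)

S => WSH => eewSH => eewSSH => eewWSHSH => eeweewSHSH => eeweewwHSH => eeweewwwSH => eeweewwwwH => eeweewwwww

S => WSH   [S ::= W S H]
WSH => eewSH   [W ::= e e w]
eewSH => eewSSH   [S ::= S S]
eewSSH => eewWSHSH   [S ::= W S H]
eewWSHSH => eeweewSHSH   [W ::= e e w]
eeweewSHSH => eeweewwHSH   [S ::= w]
eeweewwHSH => eeweewwwSH   [H ::= w]
eeweewwwSH => eeweewwwwH   [S ::= w]
eeweewwwwH => eeweewwwww   [H ::= w]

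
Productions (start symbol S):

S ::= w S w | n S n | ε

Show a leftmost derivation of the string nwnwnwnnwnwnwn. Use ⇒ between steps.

S⇒nSn⇒nwSwn⇒nwnSnwn⇒nwnwSwnwn⇒nwnwnSnwnwn⇒nwnwnwSwnwnwn⇒nwnwnwnSnwnwnwn⇒nwnwnwnnwnwnwn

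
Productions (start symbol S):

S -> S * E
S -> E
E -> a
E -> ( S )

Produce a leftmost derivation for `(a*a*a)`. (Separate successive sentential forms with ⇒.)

S ⇒ E   [S -> E]
E ⇒ (S)   [E -> ( S )]
(S) ⇒ (S*E)   [S -> S * E]
(S*E) ⇒ (S*E*E)   [S -> S * E]
(S*E*E) ⇒ (E*E*E)   [S -> E]
(E*E*E) ⇒ (a*E*E)   [E -> a]
(a*E*E) ⇒ (a*a*E)   [E -> a]
(a*a*E) ⇒ (a*a*a)   [E -> a]

S ⇒ E ⇒ (S) ⇒ (S*E) ⇒ (S*E*E) ⇒ (E*E*E) ⇒ (a*E*E) ⇒ (a*a*E) ⇒ (a*a*a)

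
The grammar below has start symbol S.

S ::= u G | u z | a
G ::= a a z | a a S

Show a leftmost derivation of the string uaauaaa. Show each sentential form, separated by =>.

S=>uG=>uaaS=>uaauG=>uaauaaS=>uaauaaa

S => uG   [S ::= u G]
uG => uaaS   [G ::= a a S]
uaaS => uaauG   [S ::= u G]
uaauG => uaauaaS   [G ::= a a S]
uaauaaS => uaauaaa   [S ::= a]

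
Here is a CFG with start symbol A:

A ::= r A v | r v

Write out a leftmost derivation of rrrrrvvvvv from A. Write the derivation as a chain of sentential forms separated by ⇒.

A ⇒ rAv ⇒ rrAvv ⇒ rrrAvvv ⇒ rrrrAvvvv ⇒ rrrrrvvvvv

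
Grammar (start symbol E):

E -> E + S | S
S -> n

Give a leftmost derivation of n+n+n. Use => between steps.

E => E+S   [E -> E + S]
E+S => E+S+S   [E -> E + S]
E+S+S => S+S+S   [E -> S]
S+S+S => n+S+S   [S -> n]
n+S+S => n+n+S   [S -> n]
n+n+S => n+n+n   [S -> n]

E => E+S => E+S+S => S+S+S => n+S+S => n+n+S => n+n+n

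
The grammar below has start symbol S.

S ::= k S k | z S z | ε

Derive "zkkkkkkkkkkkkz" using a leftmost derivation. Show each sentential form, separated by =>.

S => zSz => zkSkz => zkkSkkz => zkkkSkkkz => zkkkkSkkkkz => zkkkkkSkkkkkz => zkkkkkkSkkkkkkz => zkkkkkkkkkkkkz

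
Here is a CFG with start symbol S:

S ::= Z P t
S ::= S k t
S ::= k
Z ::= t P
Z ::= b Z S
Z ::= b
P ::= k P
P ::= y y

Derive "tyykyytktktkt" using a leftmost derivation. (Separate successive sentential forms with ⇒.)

S ⇒ Skt ⇒ Sktkt ⇒ Sktktkt ⇒ ZPtktktkt ⇒ tPPtktktkt ⇒ tyyPtktktkt ⇒ tyykPtktktkt ⇒ tyykyytktktkt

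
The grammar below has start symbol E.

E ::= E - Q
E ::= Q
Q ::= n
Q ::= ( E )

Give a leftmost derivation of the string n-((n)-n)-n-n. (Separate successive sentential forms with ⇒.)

E ⇒ E-Q ⇒ E-Q-Q ⇒ E-Q-Q-Q ⇒ Q-Q-Q-Q ⇒ n-Q-Q-Q ⇒ n-(E)-Q-Q ⇒ n-(E-Q)-Q-Q ⇒ n-(Q-Q)-Q-Q ⇒ n-((E)-Q)-Q-Q ⇒ n-((Q)-Q)-Q-Q ⇒ n-((n)-Q)-Q-Q ⇒ n-((n)-n)-Q-Q ⇒ n-((n)-n)-n-Q ⇒ n-((n)-n)-n-n

E ⇒ E-Q   [E ::= E - Q]
E-Q ⇒ E-Q-Q   [E ::= E - Q]
E-Q-Q ⇒ E-Q-Q-Q   [E ::= E - Q]
E-Q-Q-Q ⇒ Q-Q-Q-Q   [E ::= Q]
Q-Q-Q-Q ⇒ n-Q-Q-Q   [Q ::= n]
n-Q-Q-Q ⇒ n-(E)-Q-Q   [Q ::= ( E )]
n-(E)-Q-Q ⇒ n-(E-Q)-Q-Q   [E ::= E - Q]
n-(E-Q)-Q-Q ⇒ n-(Q-Q)-Q-Q   [E ::= Q]
n-(Q-Q)-Q-Q ⇒ n-((E)-Q)-Q-Q   [Q ::= ( E )]
n-((E)-Q)-Q-Q ⇒ n-((Q)-Q)-Q-Q   [E ::= Q]
n-((Q)-Q)-Q-Q ⇒ n-((n)-Q)-Q-Q   [Q ::= n]
n-((n)-Q)-Q-Q ⇒ n-((n)-n)-Q-Q   [Q ::= n]
n-((n)-n)-Q-Q ⇒ n-((n)-n)-n-Q   [Q ::= n]
n-((n)-n)-n-Q ⇒ n-((n)-n)-n-n   [Q ::= n]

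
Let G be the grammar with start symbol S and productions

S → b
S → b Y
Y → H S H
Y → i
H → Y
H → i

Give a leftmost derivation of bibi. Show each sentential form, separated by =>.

S=>bY=>bHSH=>biSH=>bibH=>bibi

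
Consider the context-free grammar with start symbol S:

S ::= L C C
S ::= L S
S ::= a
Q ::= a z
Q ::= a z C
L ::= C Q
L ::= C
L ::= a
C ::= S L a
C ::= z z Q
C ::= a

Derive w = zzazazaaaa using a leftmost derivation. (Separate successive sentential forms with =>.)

S => LS => CQS => zzQQS => zzazQS => zzazazCS => zzazazSLaS => zzazazaLaS => zzazazaCaS => zzazazaaaS => zzazazaaaa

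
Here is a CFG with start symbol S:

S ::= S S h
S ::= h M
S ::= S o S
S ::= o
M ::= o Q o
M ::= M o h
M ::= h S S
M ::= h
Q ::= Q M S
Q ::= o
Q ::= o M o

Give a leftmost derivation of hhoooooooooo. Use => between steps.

S => hM   [S ::= h M]
hM => hhSS   [M ::= h S S]
hhSS => hhSoSS   [S ::= S o S]
hhSoSS => hhSoSoSS   [S ::= S o S]
hhSoSoSS => hhSoSoSoSS   [S ::= S o S]
hhSoSoSoSS => hhSoSoSoSoSS   [S ::= S o S]
hhSoSoSoSoSS => hhooSoSoSoSS   [S ::= o]
hhooSoSoSoSS => hhooooSoSoSS   [S ::= o]
hhooooSoSoSS => hhooooooSoSS   [S ::= o]
hhooooooSoSS => hhooooooooSS   [S ::= o]
hhooooooooSS => hhoooooooooS   [S ::= o]
hhoooooooooS => hhoooooooooo   [S ::= o]

S => hM => hhSS => hhSoSS => hhSoSoSS => hhSoSoSoSS => hhSoSoSoSoSS => hhooSoSoSoSS => hhooooSoSoSS => hhooooooSoSS => hhooooooooSS => hhoooooooooS => hhoooooooooo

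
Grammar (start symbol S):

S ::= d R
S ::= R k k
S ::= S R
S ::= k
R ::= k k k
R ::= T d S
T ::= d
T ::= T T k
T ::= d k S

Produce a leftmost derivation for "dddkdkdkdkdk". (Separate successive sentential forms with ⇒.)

S ⇒ dR   [S ::= d R]
dR ⇒ dTdS   [R ::= T d S]
dTdS ⇒ dTTkdS   [T ::= T T k]
dTTkdS ⇒ dTTkTkdS   [T ::= T T k]
dTTkTkdS ⇒ dTTkTkTkdS   [T ::= T T k]
dTTkTkTkdS ⇒ dTTkTkTkTkdS   [T ::= T T k]
dTTkTkTkTkdS ⇒ ddTkTkTkTkdS   [T ::= d]
ddTkTkTkTkdS ⇒ dddkTkTkTkdS   [T ::= d]
dddkTkTkTkdS ⇒ dddkdkTkTkdS   [T ::= d]
dddkdkTkTkdS ⇒ dddkdkdkTkdS   [T ::= d]
dddkdkdkTkdS ⇒ dddkdkdkdkdS   [T ::= d]
dddkdkdkdkdS ⇒ dddkdkdkdkdk   [S ::= k]

S⇒dR⇒dTdS⇒dTTkdS⇒dTTkTkdS⇒dTTkTkTkdS⇒dTTkTkTkTkdS⇒ddTkTkTkTkdS⇒dddkTkTkTkdS⇒dddkdkTkTkdS⇒dddkdkdkTkdS⇒dddkdkdkdkdS⇒dddkdkdkdkdk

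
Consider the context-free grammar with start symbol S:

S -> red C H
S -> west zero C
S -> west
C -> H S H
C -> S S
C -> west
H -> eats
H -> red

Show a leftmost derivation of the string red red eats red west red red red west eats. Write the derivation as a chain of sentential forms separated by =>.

S => red C H => red S S H => red red C H S H => red red H S H H S H => red red eats S H H S H => red red eats red C H H H S H => red red eats red west H H H S H => red red eats red west red H H S H => red red eats red west red red H S H => red red eats red west red red red S H => red red eats red west red red red west H => red red eats red west red red red west eats

S => red C H   [S -> red C H]
red C H => red S S H   [C -> S S]
red S S H => red red C H S H   [S -> red C H]
red red C H S H => red red H S H H S H   [C -> H S H]
red red H S H H S H => red red eats S H H S H   [H -> eats]
red red eats S H H S H => red red eats red C H H H S H   [S -> red C H]
red red eats red C H H H S H => red red eats red west H H H S H   [C -> west]
red red eats red west H H H S H => red red eats red west red H H S H   [H -> red]
red red eats red west red H H S H => red red eats red west red red H S H   [H -> red]
red red eats red west red red H S H => red red eats red west red red red S H   [H -> red]
red red eats red west red red red S H => red red eats red west red red red west H   [S -> west]
red red eats red west red red red west H => red red eats red west red red red west eats   [H -> eats]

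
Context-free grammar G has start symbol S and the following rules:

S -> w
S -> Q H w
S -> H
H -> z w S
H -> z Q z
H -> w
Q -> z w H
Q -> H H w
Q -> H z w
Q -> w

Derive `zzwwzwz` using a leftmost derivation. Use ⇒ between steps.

S ⇒ H   [S -> H]
H ⇒ zQz   [H -> z Q z]
zQz ⇒ zHzwz   [Q -> H z w]
zHzwz ⇒ zzwSzwz   [H -> z w S]
zzwSzwz ⇒ zzwHzwz   [S -> H]
zzwHzwz ⇒ zzwwzwz   [H -> w]

S ⇒ H ⇒ zQz ⇒ zHzwz ⇒ zzwSzwz ⇒ zzwHzwz ⇒ zzwwzwz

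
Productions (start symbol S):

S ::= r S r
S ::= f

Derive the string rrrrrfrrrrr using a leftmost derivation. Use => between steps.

S => rSr   [S ::= r S r]
rSr => rrSrr   [S ::= r S r]
rrSrr => rrrSrrr   [S ::= r S r]
rrrSrrr => rrrrSrrrr   [S ::= r S r]
rrrrSrrrr => rrrrrSrrrrr   [S ::= r S r]
rrrrrSrrrrr => rrrrrfrrrrr   [S ::= f]

S => rSr => rrSrr => rrrSrrr => rrrrSrrrr => rrrrrSrrrrr => rrrrrfrrrrr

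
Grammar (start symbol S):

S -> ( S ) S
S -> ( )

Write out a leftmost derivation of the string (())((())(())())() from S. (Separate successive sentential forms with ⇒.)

S ⇒ (S)S   [S -> ( S ) S]
(S)S ⇒ (())S   [S -> ( )]
(())S ⇒ (())(S)S   [S -> ( S ) S]
(())(S)S ⇒ (())((S)S)S   [S -> ( S ) S]
(())((S)S)S ⇒ (())((())S)S   [S -> ( )]
(())((())S)S ⇒ (())((())(S)S)S   [S -> ( S ) S]
(())((())(S)S)S ⇒ (())((())(())S)S   [S -> ( )]
(())((())(())S)S ⇒ (())((())(())())S   [S -> ( )]
(())((())(())())S ⇒ (())((())(())())()   [S -> ( )]

S ⇒ (S)S ⇒ (())S ⇒ (())(S)S ⇒ (())((S)S)S ⇒ (())((())S)S ⇒ (())((())(S)S)S ⇒ (())((())(())S)S ⇒ (())((())(())())S ⇒ (())((())(())())()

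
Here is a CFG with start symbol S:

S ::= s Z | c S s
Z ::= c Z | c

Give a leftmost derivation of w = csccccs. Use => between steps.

S => cSs => csZs => cscZs => csccZs => cscccZs => csccccs

S => cSs   [S ::= c S s]
cSs => csZs   [S ::= s Z]
csZs => cscZs   [Z ::= c Z]
cscZs => csccZs   [Z ::= c Z]
csccZs => cscccZs   [Z ::= c Z]
cscccZs => csccccs   [Z ::= c]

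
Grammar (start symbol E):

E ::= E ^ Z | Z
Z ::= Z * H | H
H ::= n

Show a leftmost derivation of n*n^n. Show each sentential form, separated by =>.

E => E^Z   [E ::= E ^ Z]
E^Z => Z^Z   [E ::= Z]
Z^Z => Z*H^Z   [Z ::= Z * H]
Z*H^Z => H*H^Z   [Z ::= H]
H*H^Z => n*H^Z   [H ::= n]
n*H^Z => n*n^Z   [H ::= n]
n*n^Z => n*n^H   [Z ::= H]
n*n^H => n*n^n   [H ::= n]

E => E^Z => Z^Z => Z*H^Z => H*H^Z => n*H^Z => n*n^Z => n*n^H => n*n^n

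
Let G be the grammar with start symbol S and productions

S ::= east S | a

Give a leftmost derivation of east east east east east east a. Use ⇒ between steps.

S ⇒ east S ⇒ east east S ⇒ east east east S ⇒ east east east east S ⇒ east east east east east S ⇒ east east east east east east S ⇒ east east east east east east a

S ⇒ east S   [S ::= east S]
east S ⇒ east east S   [S ::= east S]
east east S ⇒ east east east S   [S ::= east S]
east east east S ⇒ east east east east S   [S ::= east S]
east east east east S ⇒ east east east east east S   [S ::= east S]
east east east east east S ⇒ east east east east east east S   [S ::= east S]
east east east east east east S ⇒ east east east east east east a   [S ::= a]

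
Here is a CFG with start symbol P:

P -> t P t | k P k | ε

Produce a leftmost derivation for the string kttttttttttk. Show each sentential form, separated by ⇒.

P⇒kPk⇒ktPtk⇒kttPttk⇒ktttPtttk⇒kttttPttttk⇒ktttttPtttttk⇒kttttttttttk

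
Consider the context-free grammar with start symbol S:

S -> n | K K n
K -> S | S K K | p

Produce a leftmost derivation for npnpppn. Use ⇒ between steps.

S ⇒ KKn ⇒ SKKKn ⇒ KKnKKKn ⇒ SKnKKKn ⇒ nKnKKKn ⇒ npnKKKn ⇒ npnpKKn ⇒ npnppKn ⇒ npnpppn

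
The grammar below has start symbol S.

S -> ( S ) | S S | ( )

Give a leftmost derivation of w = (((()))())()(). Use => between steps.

S => SS   [S -> S S]
SS => SSS   [S -> S S]
SSS => (S)SS   [S -> ( S )]
(S)SS => (SS)SS   [S -> S S]
(SS)SS => ((S)S)SS   [S -> ( S )]
((S)S)SS => (((S))S)SS   [S -> ( S )]
(((S))S)SS => (((()))S)SS   [S -> ( )]
(((()))S)SS => (((()))())SS   [S -> ( )]
(((()))())SS => (((()))())()S   [S -> ( )]
(((()))())()S => (((()))())()()   [S -> ( )]

S=>SS=>SSS=>(S)SS=>(SS)SS=>((S)S)SS=>(((S))S)SS=>(((()))S)SS=>(((()))())SS=>(((()))())()S=>(((()))())()()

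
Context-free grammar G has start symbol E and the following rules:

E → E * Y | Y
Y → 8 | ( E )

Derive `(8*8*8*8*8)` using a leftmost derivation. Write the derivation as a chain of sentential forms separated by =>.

E => Y => (E) => (E*Y) => (E*Y*Y) => (E*Y*Y*Y) => (E*Y*Y*Y*Y) => (Y*Y*Y*Y*Y) => (8*Y*Y*Y*Y) => (8*8*Y*Y*Y) => (8*8*8*Y*Y) => (8*8*8*8*Y) => (8*8*8*8*8)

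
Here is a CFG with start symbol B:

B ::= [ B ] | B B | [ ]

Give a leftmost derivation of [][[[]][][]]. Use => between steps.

B => BB   [B ::= B B]
BB => []B   [B ::= [ ]]
[]B => [][B]   [B ::= [ B ]]
[][B] => [][BB]   [B ::= B B]
[][BB] => [][BBB]   [B ::= B B]
[][BBB] => [][[B]BB]   [B ::= [ B ]]
[][[B]BB] => [][[[]]BB]   [B ::= [ ]]
[][[[]]BB] => [][[[]][]B]   [B ::= [ ]]
[][[[]][]B] => [][[[]][][]]   [B ::= [ ]]

B => BB => []B => [][B] => [][BB] => [][BBB] => [][[B]BB] => [][[[]]BB] => [][[[]][]B] => [][[[]][][]]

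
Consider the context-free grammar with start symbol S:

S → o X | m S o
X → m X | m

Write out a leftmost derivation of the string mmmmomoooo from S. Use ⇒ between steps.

S ⇒ mSo ⇒ mmSoo ⇒ mmmSooo ⇒ mmmmSoooo ⇒ mmmmoXoooo ⇒ mmmmomoooo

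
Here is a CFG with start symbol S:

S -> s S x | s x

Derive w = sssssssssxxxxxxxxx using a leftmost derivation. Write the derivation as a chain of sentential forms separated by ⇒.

S ⇒ sSx   [S -> s S x]
sSx ⇒ ssSxx   [S -> s S x]
ssSxx ⇒ sssSxxx   [S -> s S x]
sssSxxx ⇒ ssssSxxxx   [S -> s S x]
ssssSxxxx ⇒ sssssSxxxxx   [S -> s S x]
sssssSxxxxx ⇒ ssssssSxxxxxx   [S -> s S x]
ssssssSxxxxxx ⇒ sssssssSxxxxxxx   [S -> s S x]
sssssssSxxxxxxx ⇒ ssssssssSxxxxxxxx   [S -> s S x]
ssssssssSxxxxxxxx ⇒ sssssssssxxxxxxxxx   [S -> s x]

S ⇒ sSx ⇒ ssSxx ⇒ sssSxxx ⇒ ssssSxxxx ⇒ sssssSxxxxx ⇒ ssssssSxxxxxx ⇒ sssssssSxxxxxxx ⇒ ssssssssSxxxxxxxx ⇒ sssssssssxxxxxxxxx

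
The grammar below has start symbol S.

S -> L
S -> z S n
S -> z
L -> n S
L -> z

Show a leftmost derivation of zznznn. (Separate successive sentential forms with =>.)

S => zSn => zzSnn => zzLnn => zznSnn => zznznn

S => zSn   [S -> z S n]
zSn => zzSnn   [S -> z S n]
zzSnn => zzLnn   [S -> L]
zzLnn => zznSnn   [L -> n S]
zznSnn => zznznn   [S -> z]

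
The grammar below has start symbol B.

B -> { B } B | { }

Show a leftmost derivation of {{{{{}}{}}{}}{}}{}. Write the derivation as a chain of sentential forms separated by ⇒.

B ⇒ {B}B   [B -> { B } B]
{B}B ⇒ {{B}B}B   [B -> { B } B]
{{B}B}B ⇒ {{{B}B}B}B   [B -> { B } B]
{{{B}B}B}B ⇒ {{{{B}B}B}B}B   [B -> { B } B]
{{{{B}B}B}B}B ⇒ {{{{{}}B}B}B}B   [B -> { }]
{{{{{}}B}B}B}B ⇒ {{{{{}}{}}B}B}B   [B -> { }]
{{{{{}}{}}B}B}B ⇒ {{{{{}}{}}{}}B}B   [B -> { }]
{{{{{}}{}}{}}B}B ⇒ {{{{{}}{}}{}}{}}B   [B -> { }]
{{{{{}}{}}{}}{}}B ⇒ {{{{{}}{}}{}}{}}{}   [B -> { }]

B ⇒ {B}B ⇒ {{B}B}B ⇒ {{{B}B}B}B ⇒ {{{{B}B}B}B}B ⇒ {{{{{}}B}B}B}B ⇒ {{{{{}}{}}B}B}B ⇒ {{{{{}}{}}{}}B}B ⇒ {{{{{}}{}}{}}{}}B ⇒ {{{{{}}{}}{}}{}}{}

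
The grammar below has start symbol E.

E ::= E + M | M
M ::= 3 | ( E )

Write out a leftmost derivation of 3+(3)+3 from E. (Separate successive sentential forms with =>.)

E=>E+M=>E+M+M=>M+M+M=>3+M+M=>3+(E)+M=>3+(M)+M=>3+(3)+M=>3+(3)+3

E => E+M   [E ::= E + M]
E+M => E+M+M   [E ::= E + M]
E+M+M => M+M+M   [E ::= M]
M+M+M => 3+M+M   [M ::= 3]
3+M+M => 3+(E)+M   [M ::= ( E )]
3+(E)+M => 3+(M)+M   [E ::= M]
3+(M)+M => 3+(3)+M   [M ::= 3]
3+(3)+M => 3+(3)+3   [M ::= 3]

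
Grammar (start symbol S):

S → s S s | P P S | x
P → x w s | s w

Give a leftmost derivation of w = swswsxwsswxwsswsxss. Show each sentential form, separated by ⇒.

S ⇒ PPS ⇒ swPS ⇒ swswS ⇒ swswsSs ⇒ swswsPPSs ⇒ swswsxwsPSs ⇒ swswsxwsswSs ⇒ swswsxwsswPPSs ⇒ swswsxwsswxwsPSs ⇒ swswsxwsswxwsswSs ⇒ swswsxwsswxwsswsSss ⇒ swswsxwsswxwsswsxss

S ⇒ PPS   [S → P P S]
PPS ⇒ swPS   [P → s w]
swPS ⇒ swswS   [P → s w]
swswS ⇒ swswsSs   [S → s S s]
swswsSs ⇒ swswsPPSs   [S → P P S]
swswsPPSs ⇒ swswsxwsPSs   [P → x w s]
swswsxwsPSs ⇒ swswsxwsswSs   [P → s w]
swswsxwsswSs ⇒ swswsxwsswPPSs   [S → P P S]
swswsxwsswPPSs ⇒ swswsxwsswxwsPSs   [P → x w s]
swswsxwsswxwsPSs ⇒ swswsxwsswxwsswSs   [P → s w]
swswsxwsswxwsswSs ⇒ swswsxwsswxwsswsSss   [S → s S s]
swswsxwsswxwsswsSss ⇒ swswsxwsswxwsswsxss   [S → x]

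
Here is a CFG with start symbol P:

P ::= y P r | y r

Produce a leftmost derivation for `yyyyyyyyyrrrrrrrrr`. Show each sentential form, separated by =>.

P=>yPr=>yyPrr=>yyyPrrr=>yyyyPrrrr=>yyyyyPrrrrr=>yyyyyyPrrrrrr=>yyyyyyyPrrrrrrr=>yyyyyyyyPrrrrrrrr=>yyyyyyyyyrrrrrrrrr

P => yPr   [P ::= y P r]
yPr => yyPrr   [P ::= y P r]
yyPrr => yyyPrrr   [P ::= y P r]
yyyPrrr => yyyyPrrrr   [P ::= y P r]
yyyyPrrrr => yyyyyPrrrrr   [P ::= y P r]
yyyyyPrrrrr => yyyyyyPrrrrrr   [P ::= y P r]
yyyyyyPrrrrrr => yyyyyyyPrrrrrrr   [P ::= y P r]
yyyyyyyPrrrrrrr => yyyyyyyyPrrrrrrrr   [P ::= y P r]
yyyyyyyyPrrrrrrrr => yyyyyyyyyrrrrrrrrr   [P ::= y r]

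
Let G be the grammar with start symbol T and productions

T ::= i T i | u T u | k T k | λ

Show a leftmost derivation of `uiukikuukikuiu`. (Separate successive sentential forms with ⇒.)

T⇒uTu⇒uiTiu⇒uiuTuiu⇒uiukTkuiu⇒uiukiTikuiu⇒uiukikTkikuiu⇒uiukikuTukikuiu⇒uiukikuukikuiu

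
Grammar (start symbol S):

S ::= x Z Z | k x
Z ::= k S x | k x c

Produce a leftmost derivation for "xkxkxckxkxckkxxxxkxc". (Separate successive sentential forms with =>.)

S => xZZ => xkSxZ => xkxZZxZ => xkxkxcZxZ => xkxkxckSxxZ => xkxkxckxZZxxZ => xkxkxckxkxcZxxZ => xkxkxckxkxckSxxxZ => xkxkxckxkxckkxxxxZ => xkxkxckxkxckkxxxxkxc

S => xZZ   [S ::= x Z Z]
xZZ => xkSxZ   [Z ::= k S x]
xkSxZ => xkxZZxZ   [S ::= x Z Z]
xkxZZxZ => xkxkxcZxZ   [Z ::= k x c]
xkxkxcZxZ => xkxkxckSxxZ   [Z ::= k S x]
xkxkxckSxxZ => xkxkxckxZZxxZ   [S ::= x Z Z]
xkxkxckxZZxxZ => xkxkxckxkxcZxxZ   [Z ::= k x c]
xkxkxckxkxcZxxZ => xkxkxckxkxckSxxxZ   [Z ::= k S x]
xkxkxckxkxckSxxxZ => xkxkxckxkxckkxxxxZ   [S ::= k x]
xkxkxckxkxckkxxxxZ => xkxkxckxkxckkxxxxkxc   [Z ::= k x c]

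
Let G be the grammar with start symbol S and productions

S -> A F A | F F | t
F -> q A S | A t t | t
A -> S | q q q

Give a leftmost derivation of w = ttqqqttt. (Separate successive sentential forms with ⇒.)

S ⇒ FF ⇒ AttF ⇒ SttF ⇒ AFAttF ⇒ SFAttF ⇒ tFAttF ⇒ ttAttF ⇒ ttqqqttF ⇒ ttqqqttt

S ⇒ FF   [S -> F F]
FF ⇒ AttF   [F -> A t t]
AttF ⇒ SttF   [A -> S]
SttF ⇒ AFAttF   [S -> A F A]
AFAttF ⇒ SFAttF   [A -> S]
SFAttF ⇒ tFAttF   [S -> t]
tFAttF ⇒ ttAttF   [F -> t]
ttAttF ⇒ ttqqqttF   [A -> q q q]
ttqqqttF ⇒ ttqqqttt   [F -> t]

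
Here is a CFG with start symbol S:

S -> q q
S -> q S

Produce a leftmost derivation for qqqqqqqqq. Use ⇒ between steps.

S ⇒ qS ⇒ qqS ⇒ qqqS ⇒ qqqqS ⇒ qqqqqS ⇒ qqqqqqS ⇒ qqqqqqqS ⇒ qqqqqqqqq

S ⇒ qS   [S -> q S]
qS ⇒ qqS   [S -> q S]
qqS ⇒ qqqS   [S -> q S]
qqqS ⇒ qqqqS   [S -> q S]
qqqqS ⇒ qqqqqS   [S -> q S]
qqqqqS ⇒ qqqqqqS   [S -> q S]
qqqqqqS ⇒ qqqqqqqS   [S -> q S]
qqqqqqqS ⇒ qqqqqqqqq   [S -> q q]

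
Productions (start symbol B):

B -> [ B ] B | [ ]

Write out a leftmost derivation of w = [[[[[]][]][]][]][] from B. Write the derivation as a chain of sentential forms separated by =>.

B => [B]B => [[B]B]B => [[[B]B]B]B => [[[[B]B]B]B]B => [[[[[]]B]B]B]B => [[[[[]][]]B]B]B => [[[[[]][]][]]B]B => [[[[[]][]][]][]]B => [[[[[]][]][]][]][]

B => [B]B   [B -> [ B ] B]
[B]B => [[B]B]B   [B -> [ B ] B]
[[B]B]B => [[[B]B]B]B   [B -> [ B ] B]
[[[B]B]B]B => [[[[B]B]B]B]B   [B -> [ B ] B]
[[[[B]B]B]B]B => [[[[[]]B]B]B]B   [B -> [ ]]
[[[[[]]B]B]B]B => [[[[[]][]]B]B]B   [B -> [ ]]
[[[[[]][]]B]B]B => [[[[[]][]][]]B]B   [B -> [ ]]
[[[[[]][]][]]B]B => [[[[[]][]][]][]]B   [B -> [ ]]
[[[[[]][]][]][]]B => [[[[[]][]][]][]][]   [B -> [ ]]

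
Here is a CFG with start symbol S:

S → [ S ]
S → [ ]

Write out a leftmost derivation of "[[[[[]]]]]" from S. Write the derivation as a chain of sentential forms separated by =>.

S => [S]   [S → [ S ]]
[S] => [[S]]   [S → [ S ]]
[[S]] => [[[S]]]   [S → [ S ]]
[[[S]]] => [[[[S]]]]   [S → [ S ]]
[[[[S]]]] => [[[[[]]]]]   [S → [ ]]

S=>[S]=>[[S]]=>[[[S]]]=>[[[[S]]]]=>[[[[[]]]]]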